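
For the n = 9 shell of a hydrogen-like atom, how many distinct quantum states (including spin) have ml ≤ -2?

56

Per l-value: l=2 → 1; l=3 → 2; l=4 → 3; l=5 → 4; l=6 → 5; l=7 → 6; l=8 → 7.
Orbitals: 1 + 2 + 3 + 4 + 5 + 6 + 7 = 28. Each orbital carries two spin states, so 28 × 2 = 56 states.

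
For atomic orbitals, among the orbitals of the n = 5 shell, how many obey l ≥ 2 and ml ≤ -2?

Per l-value: l=2 → 1; l=3 → 2; l=4 → 3.
Total orbitals: 1 + 2 + 3 = 6.

6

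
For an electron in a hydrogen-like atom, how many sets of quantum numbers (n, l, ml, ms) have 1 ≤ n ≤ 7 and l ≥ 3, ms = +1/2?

For each n in the range, tally the orbitals obeying l ≥ 3:
n=4 → 7; n=5 → 16; n=6 → 27; n=7 → 40.
Orbitals: 7 + 16 + 27 + 40 = 90. With ms fixed to +1/2 there is one state per orbital, so 90 states.

90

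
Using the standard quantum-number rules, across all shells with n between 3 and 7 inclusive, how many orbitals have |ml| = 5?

Per-shell orbital counts meeting the constraint:
n=6 → 2; n=7 → 4.
Total orbitals: 2 + 4 = 6.

6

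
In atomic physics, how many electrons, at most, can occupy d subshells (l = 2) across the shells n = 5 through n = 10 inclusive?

A d subshell (l = 2) exists for every n ≥ 3, so shells n = 5, 6, 7, 8, 9, 10 each contribute one — 6 subshells.
Since each d subshell holds 2(2·2+1) = 10 electrons, the total is 6 × 10 = 60.

60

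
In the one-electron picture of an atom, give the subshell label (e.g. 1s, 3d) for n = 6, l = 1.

l = 1 corresponds to the letter 'p', so the subshell is 6p.

6p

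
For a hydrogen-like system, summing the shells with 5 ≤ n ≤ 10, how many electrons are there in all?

710

Shell n has n² orbitals: 5²=25 + 6²=36 + 7²=49 + 8²=64 + 9²=81 + 10²=100 = 355 orbitals.
Two spin states per orbital: 2 × 355 = 710 electrons.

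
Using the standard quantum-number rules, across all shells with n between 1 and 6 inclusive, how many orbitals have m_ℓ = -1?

15

Work shell by shell — for each n, count the (ℓ, m_ℓ) pairs that satisfy m_ℓ = -1:
n=2 → 1; n=3 → 2; n=4 → 3; n=5 → 4; n=6 → 5.
Total orbitals: 1 + 2 + 3 + 4 + 5 = 15.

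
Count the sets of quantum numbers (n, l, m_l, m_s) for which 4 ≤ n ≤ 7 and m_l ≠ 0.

Treat each shell separately and count matching orbitals:
n=4 → 12; n=5 → 20; n=6 → 30; n=7 → 42.
Orbitals: 12 + 20 + 30 + 42 = 104. Including both spin states (m_s = ±1/2) gives 2 × 104 = 208 states.

208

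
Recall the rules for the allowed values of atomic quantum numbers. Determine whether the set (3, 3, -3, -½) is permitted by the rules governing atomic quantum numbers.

The orbital quantum number must satisfy 0 ≤ ℓ ≤ n−1. With n = 3 the allowed ℓ values are 0, 1, 2, so ℓ = 3 is out of range.

No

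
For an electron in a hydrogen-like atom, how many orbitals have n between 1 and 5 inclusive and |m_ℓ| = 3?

6

For each n in the range, tally the orbitals obeying |m_ℓ| = 3:
n=4 → 2; n=5 → 4.
Total orbitals: 2 + 4 = 6.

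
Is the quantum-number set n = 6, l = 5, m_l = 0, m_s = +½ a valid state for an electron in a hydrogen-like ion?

n = 6 is a positive integer. l = 5 satisfies 0 ≤ l ≤ n−1 = 5. m_l = 0 lies in the range −l … +l (here −5 … 5). m_s = +1/2 is one of ±1/2.
All four constraints are satisfied.

Yes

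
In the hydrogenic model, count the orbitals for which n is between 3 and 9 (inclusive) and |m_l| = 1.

Count contributing orbitals for each principal shell:
n=3 → 4; n=4 → 6; n=5 → 8; n=6 → 10; n=7 → 12; n=8 → 14; n=9 → 16.
Total orbitals: 4 + 6 + 8 + 10 + 12 + 14 + 16 = 70.

70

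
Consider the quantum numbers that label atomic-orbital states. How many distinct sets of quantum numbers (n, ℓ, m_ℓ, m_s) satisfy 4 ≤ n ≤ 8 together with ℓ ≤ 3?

Treat each shell separately and count matching orbitals:
n=4 → 16; n=5 → 16; n=6 → 16; n=7 → 16; n=8 → 16.
Orbitals: 16 + 16 + 16 + 16 + 16 = 80. Including both spin states (m_s = ±1/2) gives 2 × 80 = 160 states.

160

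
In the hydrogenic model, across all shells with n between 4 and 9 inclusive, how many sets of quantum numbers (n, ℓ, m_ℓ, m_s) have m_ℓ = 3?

42

Count contributing orbitals for each principal shell:
n=4 → 1; n=5 → 2; n=6 → 3; n=7 → 4; n=8 → 5; n=9 → 6.
Orbitals: 1 + 2 + 3 + 4 + 5 + 6 = 21. Including both spin states (m_s = ±1/2) gives 2 × 21 = 42 states.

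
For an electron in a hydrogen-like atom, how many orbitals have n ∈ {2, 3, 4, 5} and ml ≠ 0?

40

Treat each shell separately and count matching orbitals:
n=2 → 2; n=3 → 6; n=4 → 12; n=5 → 20.
Total orbitals: 2 + 6 + 12 + 20 = 40.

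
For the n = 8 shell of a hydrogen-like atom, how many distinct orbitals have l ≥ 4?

48

Orbitals with l ≥ 4, by l: l=4 → 9; l=5 → 11; l=6 → 13; l=7 → 15.
Total orbitals: 9 + 11 + 13 + 15 = 48.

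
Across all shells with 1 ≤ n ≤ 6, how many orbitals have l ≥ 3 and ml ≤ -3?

10

For each n in the range, tally the orbitals obeying l ≥ 3 and ml ≤ -3:
n=4 → 1; n=5 → 3; n=6 → 6.
Total orbitals: 1 + 3 + 6 = 10.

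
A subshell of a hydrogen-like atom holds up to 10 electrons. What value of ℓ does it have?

2(2ℓ+1) = 10 ⇒ 2ℓ+1 = 5 ⇒ ℓ = 2.

ℓ = 2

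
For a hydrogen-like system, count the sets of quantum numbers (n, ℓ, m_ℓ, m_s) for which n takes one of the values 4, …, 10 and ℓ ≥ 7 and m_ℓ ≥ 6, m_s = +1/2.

Work shell by shell — for each n, count the (ℓ, m_ℓ) pairs that satisfy ℓ ≥ 7 and m_ℓ ≥ 6:
n=8 → 2; n=9 → 5; n=10 → 9.
Orbitals: 2 + 5 + 9 = 16. With m_s fixed to +1/2 there is one state per orbital, so 16 states.

16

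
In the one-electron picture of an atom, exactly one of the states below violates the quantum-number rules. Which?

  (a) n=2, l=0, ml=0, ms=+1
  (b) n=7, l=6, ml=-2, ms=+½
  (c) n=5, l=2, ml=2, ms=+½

(a) has ms = +1, but an electron's spin must be ±1/2.
The remaining sets (b), (c) satisfy all four rules.

(a)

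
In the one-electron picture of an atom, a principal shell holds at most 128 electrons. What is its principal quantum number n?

2n² = 128 ⇒ n² = 64 ⇒ n = 8.

n = 8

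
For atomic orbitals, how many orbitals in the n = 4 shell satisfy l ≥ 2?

12

With n = 4 the allowed l are 0, 1, …, 3.
Per l-value: l=2 → 5; l=3 → 7.
Total orbitals: 5 + 7 = 12.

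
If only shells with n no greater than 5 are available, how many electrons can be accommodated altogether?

Total orbitals = 1² + 2² + 3² + 4² + 5² = 55. Doubling for spin gives 110 electrons.

110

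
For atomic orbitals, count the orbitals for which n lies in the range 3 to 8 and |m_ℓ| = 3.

Go shell by shell, enumerating (ℓ, m_ℓ) with |m_ℓ| = 3:
n=4 → 2; n=5 → 4; n=6 → 6; n=7 → 8; n=8 → 10.
Total orbitals: 2 + 4 + 6 + 8 + 10 = 30.

30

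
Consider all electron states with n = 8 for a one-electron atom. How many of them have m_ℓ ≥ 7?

With n = 8 the allowed ℓ are 0, 1, …, 7.
The (ℓ, m_ℓ) pairs meeting m_ℓ ≥ 7 give: ℓ=7 → 1.
Orbitals: 1. Each orbital carries two spin states, so 1 × 2 = 2 states.

2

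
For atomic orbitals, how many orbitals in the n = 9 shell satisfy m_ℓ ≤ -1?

36

For n = 9, ℓ ranges over 0 … 8.
The (ℓ, m_ℓ) pairs meeting m_ℓ ≤ -1 give: ℓ=1 → 1; ℓ=2 → 2; ℓ=3 → 3; ℓ=4 → 4; ℓ=5 → 5; ℓ=6 → 6; ℓ=7 → 7; ℓ=8 → 8.
Total orbitals: 1 + 2 + 3 + 4 + 5 + 6 + 7 + 8 = 36.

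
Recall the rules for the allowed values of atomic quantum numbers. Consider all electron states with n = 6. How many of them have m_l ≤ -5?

2

Go through l = 0, …, 5 (the values permitted for n = 6).
The (l, m_l) pairs meeting m_l ≤ -5 give: l=5 → 1.
Orbitals: 1. Each orbital carries two spin states, so 1 × 2 = 2 states.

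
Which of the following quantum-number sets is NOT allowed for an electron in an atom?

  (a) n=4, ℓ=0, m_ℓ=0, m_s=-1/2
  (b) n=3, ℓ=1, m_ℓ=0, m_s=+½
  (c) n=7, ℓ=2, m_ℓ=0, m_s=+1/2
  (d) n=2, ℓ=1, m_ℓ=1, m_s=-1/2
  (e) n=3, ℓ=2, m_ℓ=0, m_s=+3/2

(e)

(e) has m_s = +3/2, but an electron's spin must be ±1/2.
The remaining sets (a), (b), (c), (d) satisfy all four rules.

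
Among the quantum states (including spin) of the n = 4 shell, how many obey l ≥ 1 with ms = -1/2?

For n = 4, l ranges over 0 … 3.
Per l-value: l=1 → 3; l=2 → 5; l=3 → 7.
Orbitals: 3 + 5 + 7 = 15. With ms fixed to a single value there is one state per orbital, giving 15 states.

15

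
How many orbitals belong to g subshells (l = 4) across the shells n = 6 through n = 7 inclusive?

A g subshell (l = 4) exists for every n ≥ 5, so shells n = 6, 7 each contribute one — 2 subshells.
Since each g subshell has 2·4+1 = 9 orbitals, the total is 2 × 9 = 18.

18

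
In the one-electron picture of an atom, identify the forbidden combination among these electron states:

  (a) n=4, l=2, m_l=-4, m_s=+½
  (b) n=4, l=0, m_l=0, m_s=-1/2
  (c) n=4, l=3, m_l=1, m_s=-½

(a) has |m_l| = 4 > l = 2, violating −l ≤ m_l ≤ l.
The remaining sets (b), (c) satisfy all four rules.

(a)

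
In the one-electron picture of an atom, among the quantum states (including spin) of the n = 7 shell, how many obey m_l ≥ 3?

Go through l = 0, …, 6 (the values permitted for n = 7).
Contributions: l=3 → 1; l=4 → 2; l=5 → 3; l=6 → 4.
Orbitals: 1 + 2 + 3 + 4 = 10. Each orbital carries two spin states, so 10 × 2 = 20 states.

20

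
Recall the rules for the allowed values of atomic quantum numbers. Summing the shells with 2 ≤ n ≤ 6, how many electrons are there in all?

Shell n has n² orbitals: 2²=4 + 3²=9 + 4²=16 + 5²=25 + 6²=36 = 90 orbitals.
Two spin states per orbital: 2 × 90 = 180 electrons.

180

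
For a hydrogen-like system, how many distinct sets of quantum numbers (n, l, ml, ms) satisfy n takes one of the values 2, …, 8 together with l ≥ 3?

Work shell by shell — for each n, count the (l, ml) pairs that satisfy l ≥ 3:
n=4 → 7; n=5 → 16; n=6 → 27; n=7 → 40; n=8 → 55.
Orbitals: 7 + 16 + 27 + 40 + 55 = 145. Including both spin states (ms = ±1/2) gives 2 × 145 = 290 states.

290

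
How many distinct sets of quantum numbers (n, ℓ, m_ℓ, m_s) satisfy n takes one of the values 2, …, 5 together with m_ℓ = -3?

Treat each shell separately and count matching orbitals:
n=4 → 1; n=5 → 2.
Orbitals: 1 + 2 = 3. Including both spin states (m_s = ±1/2) gives 2 × 3 = 6 states.

6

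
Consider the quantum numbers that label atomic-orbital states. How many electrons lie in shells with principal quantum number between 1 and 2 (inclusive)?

Shell n has n² orbitals: 1²=1 + 2²=4 = 5 orbitals.
Two spin states per orbital: 2 × 5 = 10 electrons.

10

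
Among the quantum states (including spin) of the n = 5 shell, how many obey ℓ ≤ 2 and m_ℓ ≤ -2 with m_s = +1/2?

1

Go through ℓ = 0, …, 4 (the values permitted for n = 5).
Per ℓ-value: ℓ=2 → 1.
Orbitals: 1. With m_s fixed to a single value there is one state per orbital, giving 1 state.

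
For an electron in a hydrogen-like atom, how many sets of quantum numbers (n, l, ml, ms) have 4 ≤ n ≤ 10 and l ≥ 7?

Per-shell orbital counts meeting the constraint:
n=8 → 15; n=9 → 32; n=10 → 51.
Orbitals: 15 + 32 + 51 = 98. Including both spin states (ms = ±1/2) gives 2 × 98 = 196 states.

196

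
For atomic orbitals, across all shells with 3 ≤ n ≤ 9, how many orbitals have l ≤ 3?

105

Go shell by shell, enumerating (l, m_l) with l ≤ 3:
n=3 → 9; n=4 → 16; n=5 → 16; n=6 → 16; n=7 → 16; n=8 → 16; n=9 → 16.
Total orbitals: 9 + 16 + 16 + 16 + 16 + 16 + 16 = 105.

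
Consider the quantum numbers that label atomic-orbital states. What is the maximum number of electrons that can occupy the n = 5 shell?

A shell holds 2n² electrons: 2 × 5² = 2 × 25 = 50.

50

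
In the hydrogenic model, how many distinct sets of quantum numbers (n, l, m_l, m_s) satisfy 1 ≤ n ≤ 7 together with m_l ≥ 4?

Per-shell orbital counts meeting the constraint:
n=5 → 1; n=6 → 3; n=7 → 6.
Orbitals: 1 + 3 + 6 = 10. Including both spin states (m_s = ±1/2) gives 2 × 10 = 20 states.

20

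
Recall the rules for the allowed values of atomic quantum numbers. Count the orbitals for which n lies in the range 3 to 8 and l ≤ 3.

89

Work shell by shell — for each n, count the (l, m_l) pairs that satisfy l ≤ 3:
n=3 → 9; n=4 → 16; n=5 → 16; n=6 → 16; n=7 → 16; n=8 → 16.
Total orbitals: 9 + 16 + 16 + 16 + 16 + 16 = 89.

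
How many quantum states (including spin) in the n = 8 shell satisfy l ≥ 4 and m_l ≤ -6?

For n = 8, l ranges over 0 … 7.
Per l-value: l=6 → 1; l=7 → 2.
Orbitals: 1 + 2 = 3. Each orbital carries two spin states, so 3 × 2 = 6 states.

6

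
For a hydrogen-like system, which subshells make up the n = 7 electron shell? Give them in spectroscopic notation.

For n = 7, l runs from 0 to 6. In spectroscopic notation l = 0,1,2,… ↔ s,p,d,f,g,h,i, so the subshells are 7s, 7p, 7d, 7f, 7g, 7h, 7i.

7s, 7p, 7d, 7f, 7g, 7h, 7i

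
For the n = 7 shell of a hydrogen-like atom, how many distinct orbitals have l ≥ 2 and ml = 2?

Go through l = 0, …, 6 (the values permitted for n = 7).
Orbitals with l ≥ 2 and ml = 2, by l: l=2 → 1; l=3 → 1; l=4 → 1; l=5 → 1; l=6 → 1.
Total orbitals: 1 + 1 + 1 + 1 + 1 = 5.

5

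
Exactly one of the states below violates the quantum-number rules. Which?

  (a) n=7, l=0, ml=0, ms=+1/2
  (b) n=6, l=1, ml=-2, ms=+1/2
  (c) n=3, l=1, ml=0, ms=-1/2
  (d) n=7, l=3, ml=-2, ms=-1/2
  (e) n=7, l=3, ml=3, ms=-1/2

(b)

(b) has |ml| = 2 > l = 1, violating −l ≤ ml ≤ l.
The remaining sets (a), (c), (d), (e) satisfy all four rules.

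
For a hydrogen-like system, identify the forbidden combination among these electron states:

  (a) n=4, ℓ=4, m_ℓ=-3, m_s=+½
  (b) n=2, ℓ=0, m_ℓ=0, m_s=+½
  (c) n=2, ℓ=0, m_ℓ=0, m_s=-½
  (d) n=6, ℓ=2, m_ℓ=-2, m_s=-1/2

(a)

(a) has ℓ = 4 ≥ n = 4, violating 0 ≤ ℓ ≤ n−1.
The remaining sets (b), (c), (d) satisfy all four rules.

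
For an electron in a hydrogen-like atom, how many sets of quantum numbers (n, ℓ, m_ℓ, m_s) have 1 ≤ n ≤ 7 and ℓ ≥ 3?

180

Work shell by shell — for each n, count the (ℓ, m_ℓ) pairs that satisfy ℓ ≥ 3:
n=4 → 7; n=5 → 16; n=6 → 27; n=7 → 40.
Orbitals: 7 + 16 + 27 + 40 = 90. Including both spin states (m_s = ±1/2) gives 2 × 90 = 180 states.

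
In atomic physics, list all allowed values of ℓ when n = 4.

0, 1, 2, 3

ℓ is an integer with 0 ≤ ℓ ≤ n−1, so for n = 4: ℓ = 0, 1, 2, 3.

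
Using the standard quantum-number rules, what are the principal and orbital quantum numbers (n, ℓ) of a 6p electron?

n = 6, ℓ = 1

The leading integer gives n = 6; the letter 'p' means ℓ = 1.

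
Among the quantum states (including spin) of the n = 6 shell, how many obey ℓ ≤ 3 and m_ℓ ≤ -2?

With n = 6 the allowed ℓ are 0, 1, …, 5.
The (ℓ, m_ℓ) pairs meeting ℓ ≤ 3 and m_ℓ ≤ -2 give: ℓ=2 → 1; ℓ=3 → 2.
Orbitals: 1 + 2 = 3. Each orbital carries two spin states, so 3 × 2 = 6 states.

6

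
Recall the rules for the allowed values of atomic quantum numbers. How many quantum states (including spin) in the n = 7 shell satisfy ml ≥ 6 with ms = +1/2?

1

Go through l = 0, …, 6 (the values permitted for n = 7).
Orbitals with ml ≥ 6, by l: l=6 → 1.
Orbitals: 1. With ms fixed to a single value there is one state per orbital, giving 1 state.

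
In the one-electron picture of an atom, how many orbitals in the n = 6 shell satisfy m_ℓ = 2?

For n = 6, ℓ ranges over 0 … 5.
Per ℓ-value: ℓ=2 → 1; ℓ=3 → 1; ℓ=4 → 1; ℓ=5 → 1.
Total orbitals: 1 + 1 + 1 + 1 = 4.

4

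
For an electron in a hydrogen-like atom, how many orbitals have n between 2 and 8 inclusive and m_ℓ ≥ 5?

Work shell by shell — for each n, count the (ℓ, m_ℓ) pairs that satisfy m_ℓ ≥ 5:
n=6 → 1; n=7 → 3; n=8 → 6.
Total orbitals: 1 + 3 + 6 = 10.

10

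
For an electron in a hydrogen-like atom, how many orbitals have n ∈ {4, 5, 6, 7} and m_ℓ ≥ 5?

4

Per-shell orbital counts meeting the constraint:
n=6 → 1; n=7 → 3.
Total orbitals: 1 + 3 = 4.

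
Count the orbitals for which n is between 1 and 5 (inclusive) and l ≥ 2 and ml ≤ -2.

10

Go shell by shell, enumerating (l, ml) with l ≥ 2 and ml ≤ -2:
n=3 → 1; n=4 → 3; n=5 → 6.
Total orbitals: 1 + 3 + 6 = 10.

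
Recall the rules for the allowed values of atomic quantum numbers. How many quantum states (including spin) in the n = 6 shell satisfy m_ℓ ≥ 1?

For n = 6, ℓ ranges over 0 … 5.
The (ℓ, m_ℓ) pairs meeting m_ℓ ≥ 1 give: ℓ=1 → 1; ℓ=2 → 2; ℓ=3 → 3; ℓ=4 → 4; ℓ=5 → 5.
Orbitals: 1 + 2 + 3 + 4 + 5 = 15. Each orbital carries two spin states, so 15 × 2 = 30 states.

30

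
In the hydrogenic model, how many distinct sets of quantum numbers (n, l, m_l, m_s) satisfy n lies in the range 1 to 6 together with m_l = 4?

6

Treat each shell separately and count matching orbitals:
n=5 → 1; n=6 → 2.
Orbitals: 1 + 2 = 3. Including both spin states (m_s = ±1/2) gives 2 × 3 = 6 states.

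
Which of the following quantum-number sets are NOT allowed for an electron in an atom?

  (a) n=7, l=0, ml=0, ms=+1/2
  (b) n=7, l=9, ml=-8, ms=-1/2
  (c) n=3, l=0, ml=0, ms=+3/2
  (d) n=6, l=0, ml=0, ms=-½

(b) and (c)

(b) has l = 9 ≥ n = 7, violating 0 ≤ l ≤ n−1.
(c) has ms = +3/2, but an electron's spin must be ±1/2.
The remaining sets (a), (d) satisfy all four rules.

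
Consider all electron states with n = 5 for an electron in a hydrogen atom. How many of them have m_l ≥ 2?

12

With n = 5 the allowed l are 0, 1, …, 4.
Contributions: l=2 → 1; l=3 → 2; l=4 → 3.
Orbitals: 1 + 2 + 3 = 6. Each orbital carries two spin states, so 6 × 2 = 12 states.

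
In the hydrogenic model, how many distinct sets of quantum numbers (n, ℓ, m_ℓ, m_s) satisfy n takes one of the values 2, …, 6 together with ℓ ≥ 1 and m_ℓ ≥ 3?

Count contributing orbitals for each principal shell:
n=4 → 1; n=5 → 3; n=6 → 6.
Orbitals: 1 + 3 + 6 = 10. Including both spin states (m_s = ±1/2) gives 2 × 10 = 20 states.

20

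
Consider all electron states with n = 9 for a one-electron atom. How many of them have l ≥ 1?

Go through l = 0, …, 8 (the values permitted for n = 9).
Per l-value: l=1 → 3; l=2 → 5; l=3 → 7; l=4 → 9; l=5 → 11; l=6 → 13; l=7 → 15; l=8 → 17.
Orbitals: 3 + 5 + 7 + 9 + 11 + 13 + 15 + 17 = 80. Each orbital carries two spin states, so 80 × 2 = 160 states.

160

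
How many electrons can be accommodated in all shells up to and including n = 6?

182

Total orbitals = 1² + 2² + 3² + 4² + 5² + 6² = 91. Doubling for spin gives 182 electrons.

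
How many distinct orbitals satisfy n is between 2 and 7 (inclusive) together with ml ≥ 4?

10

Treat each shell separately and count matching orbitals:
n=5 → 1; n=6 → 3; n=7 → 6.
Total orbitals: 1 + 3 + 6 = 10.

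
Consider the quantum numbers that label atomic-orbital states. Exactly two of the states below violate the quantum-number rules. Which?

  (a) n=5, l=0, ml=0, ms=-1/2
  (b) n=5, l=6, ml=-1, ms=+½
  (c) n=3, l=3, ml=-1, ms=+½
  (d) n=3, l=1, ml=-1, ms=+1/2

(b) has l = 6 ≥ n = 5, violating 0 ≤ l ≤ n−1.
(c) has l = 3 ≥ n = 3, violating 0 ≤ l ≤ n−1.
The remaining sets (a), (d) satisfy all four rules.

(b) and (c)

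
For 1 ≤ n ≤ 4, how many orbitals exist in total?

30

Total orbitals = 1² + 2² + 3² + 4² = 30.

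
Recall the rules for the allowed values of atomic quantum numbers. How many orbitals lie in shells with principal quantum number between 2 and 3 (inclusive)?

13

Shell n has n² orbitals: 2²=4 + 3²=9 = 13 orbitals.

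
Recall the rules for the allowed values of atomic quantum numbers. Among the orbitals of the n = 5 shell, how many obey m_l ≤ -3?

Contributions: l=3 → 1; l=4 → 2.
Total orbitals: 1 + 2 = 3.

3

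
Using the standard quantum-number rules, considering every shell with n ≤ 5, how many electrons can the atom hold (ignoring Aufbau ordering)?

Total orbitals = 1² + 2² + 3² + 4² + 5² = 55. Doubling for spin gives 110 electrons.

110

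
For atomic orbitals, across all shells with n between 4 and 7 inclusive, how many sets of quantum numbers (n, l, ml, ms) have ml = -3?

Per-shell orbital counts meeting the constraint:
n=4 → 1; n=5 → 2; n=6 → 3; n=7 → 4.
Orbitals: 1 + 2 + 3 + 4 = 10. Including both spin states (ms = ±1/2) gives 2 × 10 = 20 states.

20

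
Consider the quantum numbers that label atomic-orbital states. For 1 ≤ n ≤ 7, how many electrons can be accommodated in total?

280

Total orbitals = 1² + 2² + 3² + 4² + 5² + 6² + 7² = 140. Doubling for spin gives 280 electrons.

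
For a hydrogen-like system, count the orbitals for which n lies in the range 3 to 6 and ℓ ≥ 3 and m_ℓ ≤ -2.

16

Work shell by shell — for each n, count the (ℓ, m_ℓ) pairs that satisfy ℓ ≥ 3 and m_ℓ ≤ -2:
n=4 → 2; n=5 → 5; n=6 → 9.
Total orbitals: 2 + 5 + 9 = 16.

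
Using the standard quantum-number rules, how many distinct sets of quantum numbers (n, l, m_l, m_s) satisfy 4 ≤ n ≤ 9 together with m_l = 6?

12

Treat each shell separately and count matching orbitals:
n=7 → 1; n=8 → 2; n=9 → 3.
Orbitals: 1 + 2 + 3 = 6. Including both spin states (m_s = ±1/2) gives 2 × 6 = 12 states.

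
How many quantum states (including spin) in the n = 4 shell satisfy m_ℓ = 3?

2

Contributions: ℓ=3 → 1.
Orbitals: 1. Each orbital carries two spin states, so 1 × 2 = 2 states.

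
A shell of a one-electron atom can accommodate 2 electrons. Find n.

n = 1

2n² = 2 ⇒ n² = 1 ⇒ n = 1.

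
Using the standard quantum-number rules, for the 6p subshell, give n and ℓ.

n = 6, ℓ = 1

The leading integer gives n = 6; the letter 'p' means ℓ = 1.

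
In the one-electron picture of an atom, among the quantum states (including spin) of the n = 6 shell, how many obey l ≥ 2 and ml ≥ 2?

The (l, ml) pairs meeting l ≥ 2 and ml ≥ 2 give: l=2 → 1; l=3 → 2; l=4 → 3; l=5 → 4.
Orbitals: 1 + 2 + 3 + 4 = 10. Each orbital carries two spin states, so 10 × 2 = 20 states.

20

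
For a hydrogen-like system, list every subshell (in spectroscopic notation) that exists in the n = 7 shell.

7s, 7p, 7d, 7f, 7g, 7h, 7i

For n = 7, l runs from 0 to 6. In spectroscopic notation l = 0,1,2,… ↔ s,p,d,f,g,h,i, so the subshells are 7s, 7p, 7d, 7f, 7g, 7h, 7i.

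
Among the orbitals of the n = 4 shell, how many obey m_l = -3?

The n = 4 shell has l = 0 through 3; check each.
Orbitals with m_l = -3, by l: l=3 → 1.
Total orbitals: 1.

1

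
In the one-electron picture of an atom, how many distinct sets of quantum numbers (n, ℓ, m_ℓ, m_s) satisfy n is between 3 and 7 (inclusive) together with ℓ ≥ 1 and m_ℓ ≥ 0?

For each n in the range, tally the orbitals obeying ℓ ≥ 1 and m_ℓ ≥ 0:
n=3 → 5; n=4 → 9; n=5 → 14; n=6 → 20; n=7 → 27.
Orbitals: 5 + 9 + 14 + 20 + 27 = 75. Including both spin states (m_s = ±1/2) gives 2 × 75 = 150 states.

150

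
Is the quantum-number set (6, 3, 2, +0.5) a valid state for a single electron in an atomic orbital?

n = 6 is a positive integer. ℓ = 3 satisfies 0 ≤ ℓ ≤ n−1 = 5. m_ℓ = 2 lies in the range −ℓ … +ℓ (here −3 … 3). m_s = +1/2 is one of ±1/2.
All four constraints are satisfied.

Yes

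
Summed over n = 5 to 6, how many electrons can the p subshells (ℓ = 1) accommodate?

A p subshell (ℓ = 1) exists for every n ≥ 2, so shells n = 5, 6 each contribute one — 2 subshells.
Since each p subshell holds 2(2·1+1) = 6 electrons, the total is 2 × 6 = 12.

12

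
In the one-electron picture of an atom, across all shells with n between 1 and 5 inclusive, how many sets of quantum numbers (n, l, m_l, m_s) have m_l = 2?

Treat each shell separately and count matching orbitals:
n=3 → 1; n=4 → 2; n=5 → 3.
Orbitals: 1 + 2 + 3 = 6. Including both spin states (m_s = ±1/2) gives 2 × 6 = 12 states.

12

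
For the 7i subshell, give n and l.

n = 7, l = 6

The leading integer gives n = 7; the letter 'i' means l = 6.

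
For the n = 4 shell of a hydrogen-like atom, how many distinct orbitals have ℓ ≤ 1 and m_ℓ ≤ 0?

For n = 4, ℓ ranges over 0 … 3.
The (ℓ, m_ℓ) pairs meeting ℓ ≤ 1 and m_ℓ ≤ 0 give: ℓ=0 → 1; ℓ=1 → 2.
Total orbitals: 1 + 2 = 3.

3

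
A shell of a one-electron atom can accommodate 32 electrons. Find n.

n = 4

2n² = 32 ⇒ n² = 16 ⇒ n = 4.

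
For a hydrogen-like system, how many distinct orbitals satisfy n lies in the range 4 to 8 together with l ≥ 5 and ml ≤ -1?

34

Treat each shell separately and count matching orbitals:
n=6 → 5; n=7 → 11; n=8 → 18.
Total orbitals: 5 + 11 + 18 = 34.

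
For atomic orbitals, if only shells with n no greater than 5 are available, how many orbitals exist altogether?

55

Total orbitals = 1² + 2² + 3² + 4² + 5² = 55.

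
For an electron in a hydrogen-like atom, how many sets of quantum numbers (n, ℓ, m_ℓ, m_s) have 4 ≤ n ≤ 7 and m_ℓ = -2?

Go shell by shell, enumerating (ℓ, m_ℓ) with m_ℓ = -2:
n=4 → 2; n=5 → 3; n=6 → 4; n=7 → 5.
Orbitals: 2 + 3 + 4 + 5 = 14. Including both spin states (m_s = ±1/2) gives 2 × 14 = 28 states.

28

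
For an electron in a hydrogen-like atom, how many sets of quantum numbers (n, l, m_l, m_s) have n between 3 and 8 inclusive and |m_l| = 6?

12

Work shell by shell — for each n, count the (l, m_l) pairs that satisfy |m_l| = 6:
n=7 → 2; n=8 → 4.
Orbitals: 2 + 4 = 6. Including both spin states (m_s = ±1/2) gives 2 × 6 = 12 states.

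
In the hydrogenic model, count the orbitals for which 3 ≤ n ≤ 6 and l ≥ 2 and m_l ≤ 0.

Go shell by shell, enumerating (l, m_l) with l ≥ 2 and m_l ≤ 0:
n=3 → 3; n=4 → 7; n=5 → 12; n=6 → 18.
Total orbitals: 3 + 7 + 12 + 18 = 40.

40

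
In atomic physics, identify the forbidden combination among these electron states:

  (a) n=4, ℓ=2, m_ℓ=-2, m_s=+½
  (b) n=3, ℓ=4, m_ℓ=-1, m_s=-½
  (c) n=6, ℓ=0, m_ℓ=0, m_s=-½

(b)

(b) has ℓ = 4 ≥ n = 3, violating 0 ≤ ℓ ≤ n−1.
The remaining sets (a), (c) satisfy all four rules.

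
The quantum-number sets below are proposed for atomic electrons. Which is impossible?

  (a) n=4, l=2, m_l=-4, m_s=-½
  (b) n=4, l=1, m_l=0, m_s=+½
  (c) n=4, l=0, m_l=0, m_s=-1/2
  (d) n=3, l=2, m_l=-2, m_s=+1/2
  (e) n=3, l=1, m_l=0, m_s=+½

(a) has |m_l| = 4 > l = 2, violating −l ≤ m_l ≤ l.
The remaining sets (b), (c), (d), (e) satisfy all four rules.

(a)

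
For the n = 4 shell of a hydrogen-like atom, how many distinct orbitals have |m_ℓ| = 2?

With n = 4 the allowed ℓ are 0, 1, …, 3.
Per ℓ-value: ℓ=2 → 2; ℓ=3 → 2.
Total orbitals: 2 + 2 = 4.

4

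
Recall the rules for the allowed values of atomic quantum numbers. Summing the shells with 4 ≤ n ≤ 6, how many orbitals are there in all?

Shell n has n² orbitals: 4²=16 + 5²=25 + 6²=36 = 77 orbitals.

77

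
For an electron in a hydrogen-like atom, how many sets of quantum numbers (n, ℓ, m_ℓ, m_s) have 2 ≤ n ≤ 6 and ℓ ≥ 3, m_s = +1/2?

For each n in the range, tally the orbitals obeying ℓ ≥ 3:
n=4 → 7; n=5 → 16; n=6 → 27.
Orbitals: 7 + 16 + 27 = 50. With m_s fixed to +1/2 there is one state per orbital, so 50 states.

50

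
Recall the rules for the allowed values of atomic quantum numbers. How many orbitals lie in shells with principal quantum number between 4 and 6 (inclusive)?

77

Shell n has n² orbitals: 4²=16 + 5²=25 + 6²=36 = 77 orbitals.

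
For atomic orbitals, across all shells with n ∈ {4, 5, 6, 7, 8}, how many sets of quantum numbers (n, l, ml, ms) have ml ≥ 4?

40

Work shell by shell — for each n, count the (l, ml) pairs that satisfy ml ≥ 4:
n=5 → 1; n=6 → 3; n=7 → 6; n=8 → 10.
Orbitals: 1 + 3 + 6 + 10 = 20. Including both spin states (ms = ±1/2) gives 2 × 20 = 40 states.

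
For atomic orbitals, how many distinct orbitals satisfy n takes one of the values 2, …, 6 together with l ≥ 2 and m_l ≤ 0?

40

Count contributing orbitals for each principal shell:
n=3 → 3; n=4 → 7; n=5 → 12; n=6 → 18.
Total orbitals: 3 + 7 + 12 + 18 = 40.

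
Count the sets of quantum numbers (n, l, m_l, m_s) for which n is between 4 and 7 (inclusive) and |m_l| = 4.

Count contributing orbitals for each principal shell:
n=5 → 2; n=6 → 4; n=7 → 6.
Orbitals: 2 + 4 + 6 = 12. Including both spin states (m_s = ±1/2) gives 2 × 12 = 24 states.

24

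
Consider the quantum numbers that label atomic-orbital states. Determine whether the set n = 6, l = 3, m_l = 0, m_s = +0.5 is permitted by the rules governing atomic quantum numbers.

n = 6 is a positive integer. l = 3 satisfies 0 ≤ l ≤ n−1 = 5. m_l = 0 lies in the range −l … +l (here −3 … 3). m_s = +1/2 is one of ±1/2.
All four constraints are satisfied.

Valid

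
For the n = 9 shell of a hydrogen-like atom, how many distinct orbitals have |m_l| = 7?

Go through l = 0, …, 8 (the values permitted for n = 9).
Per l-value: l=7 → 2; l=8 → 2.
Total orbitals: 2 + 2 = 4.

4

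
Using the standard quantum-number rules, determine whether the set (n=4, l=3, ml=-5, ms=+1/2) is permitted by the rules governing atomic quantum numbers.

No

The magnetic quantum number must satisfy −l ≤ ml ≤ l. With l = 3, ml can only be -3, -2, -1, 0, 1, 2, 3, so ml = -5 is forbidden.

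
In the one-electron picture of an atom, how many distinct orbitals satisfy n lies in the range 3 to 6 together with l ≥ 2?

70

Treat each shell separately and count matching orbitals:
n=3 → 5; n=4 → 12; n=5 → 21; n=6 → 32.
Total orbitals: 5 + 12 + 21 + 32 = 70.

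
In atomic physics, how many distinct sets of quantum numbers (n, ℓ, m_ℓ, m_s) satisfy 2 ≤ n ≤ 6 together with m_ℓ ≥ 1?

70

Count contributing orbitals for each principal shell:
n=2 → 1; n=3 → 3; n=4 → 6; n=5 → 10; n=6 → 15.
Orbitals: 1 + 3 + 6 + 10 + 15 = 35. Including both spin states (m_s = ±1/2) gives 2 × 35 = 70 states.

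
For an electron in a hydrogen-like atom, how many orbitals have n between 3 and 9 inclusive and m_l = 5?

Treat each shell separately and count matching orbitals:
n=6 → 1; n=7 → 2; n=8 → 3; n=9 → 4.
Total orbitals: 1 + 2 + 3 + 4 = 10.

10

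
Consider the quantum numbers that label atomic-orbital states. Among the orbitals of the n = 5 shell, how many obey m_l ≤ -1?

The n = 5 shell has l = 0 through 4; check each.
Orbitals with m_l ≤ -1, by l: l=1 → 1; l=2 → 2; l=3 → 3; l=4 → 4.
Total orbitals: 1 + 2 + 3 + 4 = 10.

10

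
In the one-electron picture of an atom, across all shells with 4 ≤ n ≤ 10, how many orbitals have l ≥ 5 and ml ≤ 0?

Count contributing orbitals for each principal shell:
n=6 → 6; n=7 → 13; n=8 → 21; n=9 → 30; n=10 → 40.
Total orbitals: 6 + 13 + 21 + 30 + 40 = 110.

110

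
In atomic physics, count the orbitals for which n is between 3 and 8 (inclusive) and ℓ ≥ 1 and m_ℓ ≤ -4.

Count contributing orbitals for each principal shell:
n=5 → 1; n=6 → 3; n=7 → 6; n=8 → 10.
Total orbitals: 1 + 3 + 6 + 10 = 20.

20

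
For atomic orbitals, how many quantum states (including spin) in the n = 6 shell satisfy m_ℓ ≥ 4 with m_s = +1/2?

With n = 6 the allowed ℓ are 0, 1, …, 5.
Per ℓ-value: ℓ=4 → 1; ℓ=5 → 2.
Orbitals: 1 + 2 = 3. With m_s fixed to a single value there is one state per orbital, giving 3 states.

3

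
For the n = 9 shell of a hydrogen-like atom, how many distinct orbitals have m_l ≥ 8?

With n = 9 the allowed l are 0, 1, …, 8.
Per l-value: l=8 → 1.
Total orbitals: 1.

1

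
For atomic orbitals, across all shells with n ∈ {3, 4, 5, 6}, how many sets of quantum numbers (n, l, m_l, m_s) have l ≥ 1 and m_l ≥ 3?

Count contributing orbitals for each principal shell:
n=4 → 1; n=5 → 3; n=6 → 6.
Orbitals: 1 + 3 + 6 = 10. Including both spin states (m_s = ±1/2) gives 2 × 10 = 20 states.

20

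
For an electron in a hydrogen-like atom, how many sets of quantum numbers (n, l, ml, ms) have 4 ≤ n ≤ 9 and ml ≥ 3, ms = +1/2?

56

Go shell by shell, enumerating (l, ml) with ml ≥ 3:
n=4 → 1; n=5 → 3; n=6 → 6; n=7 → 10; n=8 → 15; n=9 → 21.
Orbitals: 1 + 3 + 6 + 10 + 15 + 21 = 56. With ms fixed to +1/2 there is one state per orbital, so 56 states.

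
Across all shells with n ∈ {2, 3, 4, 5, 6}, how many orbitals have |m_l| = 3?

12

Treat each shell separately and count matching orbitals:
n=4 → 2; n=5 → 4; n=6 → 6.
Total orbitals: 2 + 4 + 6 = 12.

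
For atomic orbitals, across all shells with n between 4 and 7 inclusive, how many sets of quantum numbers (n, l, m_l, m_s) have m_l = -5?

Count contributing orbitals for each principal shell:
n=6 → 1; n=7 → 2.
Orbitals: 1 + 2 = 3. Including both spin states (m_s = ±1/2) gives 2 × 3 = 6 states.

6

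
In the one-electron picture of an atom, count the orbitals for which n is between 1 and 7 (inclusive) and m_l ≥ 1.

Treat each shell separately and count matching orbitals:
n=2 → 1; n=3 → 3; n=4 → 6; n=5 → 10; n=6 → 15; n=7 → 21.
Total orbitals: 1 + 3 + 6 + 10 + 15 + 21 = 56.

56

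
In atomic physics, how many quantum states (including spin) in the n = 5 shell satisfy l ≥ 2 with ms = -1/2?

21

The n = 5 shell has l = 0 through 4; check each.
Orbitals with l ≥ 2, by l: l=2 → 5; l=3 → 7; l=4 → 9.
Orbitals: 5 + 7 + 9 = 21. With ms fixed to a single value there is one state per orbital, giving 21 states.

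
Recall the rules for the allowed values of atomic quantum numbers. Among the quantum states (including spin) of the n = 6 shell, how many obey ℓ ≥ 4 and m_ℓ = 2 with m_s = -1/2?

For n = 6, ℓ ranges over 0 … 5.
The (ℓ, m_ℓ) pairs meeting ℓ ≥ 4 and m_ℓ = 2 give: ℓ=4 → 1; ℓ=5 → 1.
Orbitals: 1 + 1 = 2. With m_s fixed to a single value there is one state per orbital, giving 2 states.

2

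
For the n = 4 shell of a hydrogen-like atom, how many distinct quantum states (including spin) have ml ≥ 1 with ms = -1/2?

6

The n = 4 shell has l = 0 through 3; check each.
Per l-value: l=1 → 1; l=2 → 2; l=3 → 3.
Orbitals: 1 + 2 + 3 = 6. With ms fixed to a single value there is one state per orbital, giving 6 states.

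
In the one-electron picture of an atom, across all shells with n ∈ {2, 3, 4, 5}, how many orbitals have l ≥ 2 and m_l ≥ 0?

22

Treat each shell separately and count matching orbitals:
n=3 → 3; n=4 → 7; n=5 → 12.
Total orbitals: 3 + 7 + 12 = 22.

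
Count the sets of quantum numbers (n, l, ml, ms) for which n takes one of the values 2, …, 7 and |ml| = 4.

24

Work shell by shell — for each n, count the (l, ml) pairs that satisfy |ml| = 4:
n=5 → 2; n=6 → 4; n=7 → 6.
Orbitals: 2 + 4 + 6 = 12. Including both spin states (ms = ±1/2) gives 2 × 12 = 24 states.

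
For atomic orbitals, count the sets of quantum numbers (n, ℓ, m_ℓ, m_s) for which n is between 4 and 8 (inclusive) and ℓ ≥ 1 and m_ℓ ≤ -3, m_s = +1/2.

Work shell by shell — for each n, count the (ℓ, m_ℓ) pairs that satisfy ℓ ≥ 1 and m_ℓ ≤ -3:
n=4 → 1; n=5 → 3; n=6 → 6; n=7 → 10; n=8 → 15.
Orbitals: 1 + 3 + 6 + 10 + 15 = 35. With m_s fixed to +1/2 there is one state per orbital, so 35 states.

35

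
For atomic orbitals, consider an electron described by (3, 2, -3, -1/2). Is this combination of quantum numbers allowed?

The magnetic quantum number must satisfy −l ≤ m_l ≤ l. With l = 2, m_l can only be -2, -1, 0, 1, 2, so m_l = -3 is forbidden.

Invalid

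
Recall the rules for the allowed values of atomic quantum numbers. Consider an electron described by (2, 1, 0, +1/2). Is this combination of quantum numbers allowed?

n = 2 is a positive integer. ℓ = 1 satisfies 0 ≤ ℓ ≤ n−1 = 1. m_ℓ = 0 lies in the range −ℓ … +ℓ (here −1 … 1). m_s = +1/2 is one of ±1/2.
All four constraints are satisfied.

Valid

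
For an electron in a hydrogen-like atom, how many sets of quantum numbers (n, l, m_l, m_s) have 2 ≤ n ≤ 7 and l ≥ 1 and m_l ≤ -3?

For each n in the range, tally the orbitals obeying l ≥ 1 and m_l ≤ -3:
n=4 → 1; n=5 → 3; n=6 → 6; n=7 → 10.
Orbitals: 1 + 3 + 6 + 10 = 20. Including both spin states (m_s = ±1/2) gives 2 × 20 = 40 states.

40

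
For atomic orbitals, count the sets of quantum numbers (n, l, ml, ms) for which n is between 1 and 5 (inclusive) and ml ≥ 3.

Go shell by shell, enumerating (l, ml) with ml ≥ 3:
n=4 → 1; n=5 → 3.
Orbitals: 1 + 3 = 4. Including both spin states (ms = ±1/2) gives 2 × 4 = 8 states.

8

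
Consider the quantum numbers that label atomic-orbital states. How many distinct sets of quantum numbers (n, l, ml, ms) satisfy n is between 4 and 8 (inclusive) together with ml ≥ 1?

Work shell by shell — for each n, count the (l, ml) pairs that satisfy ml ≥ 1:
n=4 → 6; n=5 → 10; n=6 → 15; n=7 → 21; n=8 → 28.
Orbitals: 6 + 10 + 15 + 21 + 28 = 80. Including both spin states (ms = ±1/2) gives 2 × 80 = 160 states.

160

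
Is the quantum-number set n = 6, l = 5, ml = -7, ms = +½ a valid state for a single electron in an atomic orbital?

No

The magnetic quantum number must satisfy −l ≤ ml ≤ l. With l = 5, ml can only be -5, -4, -3, -2, -1, 0, 1, 2, 3, 4, 5, so ml = -7 is forbidden.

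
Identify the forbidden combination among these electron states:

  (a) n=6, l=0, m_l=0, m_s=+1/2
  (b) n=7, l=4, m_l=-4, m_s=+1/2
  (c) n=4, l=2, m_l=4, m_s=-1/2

(c)

(c) has |m_l| = 4 > l = 2, violating −l ≤ m_l ≤ l.
The remaining sets (a), (b) satisfy all four rules.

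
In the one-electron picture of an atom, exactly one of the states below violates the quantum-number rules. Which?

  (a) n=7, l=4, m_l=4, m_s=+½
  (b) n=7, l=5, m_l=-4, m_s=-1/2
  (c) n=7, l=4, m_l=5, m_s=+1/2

(c)

(c) has |m_l| = 5 > l = 4, violating −l ≤ m_l ≤ l.
The remaining sets (a), (b) satisfy all four rules.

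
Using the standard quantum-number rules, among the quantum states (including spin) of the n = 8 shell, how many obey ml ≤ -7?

2

Per l-value: l=7 → 1.
Orbitals: 1. Each orbital carries two spin states, so 1 × 2 = 2 states.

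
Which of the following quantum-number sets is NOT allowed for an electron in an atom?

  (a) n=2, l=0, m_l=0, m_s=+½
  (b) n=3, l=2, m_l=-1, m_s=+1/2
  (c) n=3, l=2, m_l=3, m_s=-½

(c) has |m_l| = 3 > l = 2, violating −l ≤ m_l ≤ l.
The remaining sets (a), (b) satisfy all four rules.

(c)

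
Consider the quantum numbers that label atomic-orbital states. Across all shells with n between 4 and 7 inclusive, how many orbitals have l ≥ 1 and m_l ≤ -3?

20

Per-shell orbital counts meeting the constraint:
n=4 → 1; n=5 → 3; n=6 → 6; n=7 → 10.
Total orbitals: 1 + 3 + 6 + 10 = 20.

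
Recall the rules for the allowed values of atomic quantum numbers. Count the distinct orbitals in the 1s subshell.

1

A subshell has 2l+1 orbitals; with l = 0, that's 1.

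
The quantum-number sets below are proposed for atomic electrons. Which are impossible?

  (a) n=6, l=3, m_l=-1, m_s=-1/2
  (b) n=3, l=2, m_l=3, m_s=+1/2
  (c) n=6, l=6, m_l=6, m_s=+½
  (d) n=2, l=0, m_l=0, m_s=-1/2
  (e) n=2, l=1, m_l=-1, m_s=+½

(b) and (c)

(b) has |m_l| = 3 > l = 2, violating −l ≤ m_l ≤ l.
(c) has l = 6 ≥ n = 6, violating 0 ≤ l ≤ n−1.
The remaining sets (a), (d), (e) satisfy all four rules.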